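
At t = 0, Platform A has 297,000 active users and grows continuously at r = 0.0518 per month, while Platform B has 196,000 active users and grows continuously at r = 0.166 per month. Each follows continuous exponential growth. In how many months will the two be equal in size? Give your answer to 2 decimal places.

297000·e^(0.0518t) = 196000·e^(0.166t)
297000/196000 = e^((0.166 − 0.0518)t) → ln(1.51531) = 0.1142·t
t = 0.41562 / 0.1142

t ≈ 3.64 months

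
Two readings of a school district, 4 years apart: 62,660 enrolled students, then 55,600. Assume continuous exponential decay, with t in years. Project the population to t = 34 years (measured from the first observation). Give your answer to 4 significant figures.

r = ln(55600/62660) / 4 ≈ -0.029885 per year
P(34) = 62660 · e^(-0.029885·34) = 62660 · 0.36201 ≈ 22683.38

≈ 22,680 enrolled students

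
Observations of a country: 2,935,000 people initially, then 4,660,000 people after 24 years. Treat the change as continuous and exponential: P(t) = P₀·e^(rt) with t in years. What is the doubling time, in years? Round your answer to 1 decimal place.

doubling time ≈ 36.0 years

r = ln(4660000/2935000) / 24 = ln(1.58773) / 24 ≈ 0.019263 per year
doubling time = ln 2 / |r| = 0.69315 / 0.019263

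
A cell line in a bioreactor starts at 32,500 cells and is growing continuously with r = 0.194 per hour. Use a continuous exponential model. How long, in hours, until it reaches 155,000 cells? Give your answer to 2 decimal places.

155000 = 32500 · e^(0.194·t)
t = ln(155000/32500) / 0.194 = ln(4.76923) / 0.194 = 1.56219 / 0.194

t ≈ 8.05 hours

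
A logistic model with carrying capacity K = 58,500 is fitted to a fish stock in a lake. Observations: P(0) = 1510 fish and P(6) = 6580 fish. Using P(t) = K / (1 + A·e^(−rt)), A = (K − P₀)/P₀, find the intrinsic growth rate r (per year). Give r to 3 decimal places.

A = (58500 − 1510)/1510 = 37.74172
6580 = 58500/(1 + 37.74172·e^(−r·6)) → e^(−6r) = (8.89058 − 1)/37.74172 = 0.209068
r = −ln(0.209068)/6 = 1.5651/6

r ≈ 0.261 per year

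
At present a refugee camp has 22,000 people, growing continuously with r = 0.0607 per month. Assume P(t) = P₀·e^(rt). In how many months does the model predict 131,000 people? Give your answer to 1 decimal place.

131000 = 22000 · e^(0.0607·t)
t = ln(131000/22000) / 0.0607 = ln(5.95455) / 0.0607 = 1.78415 / 0.0607

t ≈ 29.4 months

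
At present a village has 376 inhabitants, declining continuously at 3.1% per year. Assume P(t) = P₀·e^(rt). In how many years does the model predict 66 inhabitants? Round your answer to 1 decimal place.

66 = 376 · e^(-0.031·t)
t = ln(66/376) / -0.031 = ln(0.17553) / -0.031 = -1.73993 / -0.031

t ≈ 56.1 years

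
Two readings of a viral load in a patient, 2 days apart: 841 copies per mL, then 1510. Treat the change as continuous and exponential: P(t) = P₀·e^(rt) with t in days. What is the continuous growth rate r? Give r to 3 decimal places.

r ≈ 0.293 per day

1510 = 841 · e^(r·2)
e^(2r) = 1510/841 = 1.79548
r = ln(1.79548) / 2 = 0.58527 / 2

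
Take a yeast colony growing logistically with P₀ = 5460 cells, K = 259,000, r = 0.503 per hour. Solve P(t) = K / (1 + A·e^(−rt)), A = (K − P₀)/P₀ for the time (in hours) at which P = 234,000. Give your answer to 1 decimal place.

A = (259000 − 5460)/5460 = 46.4359
234000 = 259000/(1 + 46.4359·e^(−0.503t)) → 1 + 46.4359·e^(−0.503t) = 1.10684
e^(−0.503t) = 0.002301 → t = ln(434.64)/0.503 = 6.07452/0.503

t ≈ 12.1 hours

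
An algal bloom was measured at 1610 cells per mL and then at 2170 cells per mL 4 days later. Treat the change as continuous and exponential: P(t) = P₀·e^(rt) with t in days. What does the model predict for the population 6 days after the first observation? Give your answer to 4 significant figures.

r = ln(2170/1610) / 4 ≈ 0.074623 per day
P(6) = 1610 · e^(0.074623·6) = 1610 · 1.56477 ≈ 2519.28

≈ 2,519 cells per mL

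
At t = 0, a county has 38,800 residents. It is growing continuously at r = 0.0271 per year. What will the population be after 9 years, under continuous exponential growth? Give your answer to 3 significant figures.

≈ 49,500 residents

P(9) = 38800 · e^(0.0271·9) = 38800 · e^(0.2439)
= 38800 · 1.27622 ≈ 49517.21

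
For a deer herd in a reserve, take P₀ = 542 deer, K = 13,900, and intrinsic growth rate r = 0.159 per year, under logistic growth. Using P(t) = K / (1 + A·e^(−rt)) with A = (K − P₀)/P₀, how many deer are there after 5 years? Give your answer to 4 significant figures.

A = (13900 − 542)/542 = 24.64576
P(5) = 13900 / (1 + 24.64576·e^(−0.159·5)) = 13900 / (1 + 24.64576·0.451581)
= 13900 / 12.12956 ≈ 1145.96

≈ 1,146 deer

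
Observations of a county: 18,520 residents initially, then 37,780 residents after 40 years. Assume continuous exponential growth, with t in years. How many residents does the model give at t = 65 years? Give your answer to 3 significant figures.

≈ 59,000 residents

r = ln(37780/18520) / 40 ≈ 0.017823 per year
P(65) = 18520 · e^(0.017823·65) = 18520 · 3.18518 ≈ 58989.55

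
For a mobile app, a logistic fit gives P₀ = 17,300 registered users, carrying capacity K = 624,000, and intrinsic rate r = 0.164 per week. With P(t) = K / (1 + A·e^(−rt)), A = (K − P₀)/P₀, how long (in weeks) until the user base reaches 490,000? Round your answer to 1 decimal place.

A = (624000 − 17300)/17300 = 35.06936
490000 = 624000/(1 + 35.06936·e^(−0.164t)) → 1 + 35.06936·e^(−0.164t) = 1.27347
e^(−0.164t) = 0.007798 → t = ln(128.23872)/0.164 = 4.85389/0.164

t ≈ 29.6 weeks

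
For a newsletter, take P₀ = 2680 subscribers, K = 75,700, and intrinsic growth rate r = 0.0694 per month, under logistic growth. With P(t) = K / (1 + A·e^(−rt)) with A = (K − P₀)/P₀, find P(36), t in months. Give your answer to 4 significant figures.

≈ 23,360 subscribers

A = (75700 − 2680)/2680 = 27.24627
P(36) = 75700 / (1 + 27.24627·e^(−0.0694·36)) = 75700 / (1 + 27.24627·0.082216)
= 75700 / 3.24009 ≈ 23363.54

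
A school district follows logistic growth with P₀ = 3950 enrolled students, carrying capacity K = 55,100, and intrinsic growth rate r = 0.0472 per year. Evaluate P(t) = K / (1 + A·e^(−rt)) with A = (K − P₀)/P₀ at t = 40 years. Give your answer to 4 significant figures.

A = (55100 − 3950)/3950 = 12.94937
P(40) = 55100 / (1 + 12.94937·e^(−0.0472·40)) = 55100 / (1 + 12.94937·0.151374)
= 55100 / 2.9602 ≈ 18613.6

≈ 18,610 enrolled students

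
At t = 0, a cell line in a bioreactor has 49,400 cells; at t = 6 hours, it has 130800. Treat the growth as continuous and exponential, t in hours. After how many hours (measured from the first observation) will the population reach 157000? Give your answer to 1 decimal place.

t ≈ 7.1 hours

r = ln(130800/49400) / 6 ≈ 0.162287 per hour
t = ln(157000/49400) / r = 1.1563 / 0.162287 ≈ 7.125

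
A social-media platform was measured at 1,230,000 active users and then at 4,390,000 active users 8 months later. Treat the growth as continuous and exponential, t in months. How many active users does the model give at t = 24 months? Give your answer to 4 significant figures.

r = ln(4390000/1230000) / 8 ≈ 0.159039 per month
P(24) = 1230000 · e^(0.159039·24) = 1230000 · 45.46511 ≈ 55922082.75

≈ 55,920,000 active users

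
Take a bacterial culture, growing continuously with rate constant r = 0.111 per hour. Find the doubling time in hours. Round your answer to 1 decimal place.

doubling time ≈ 6.2 hours

doubling time = ln(2) / |r| = 0.69315 / 0.111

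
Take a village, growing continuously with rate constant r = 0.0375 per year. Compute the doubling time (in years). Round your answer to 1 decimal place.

doubling time = ln(2) / |r| = 0.69315 / 0.0375

doubling time ≈ 18.5 years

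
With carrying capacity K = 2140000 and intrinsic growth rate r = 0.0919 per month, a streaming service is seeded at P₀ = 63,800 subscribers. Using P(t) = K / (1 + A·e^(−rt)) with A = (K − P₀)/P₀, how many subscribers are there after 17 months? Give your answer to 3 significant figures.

A = (2140000 − 63800)/63800 = 32.54232
P(17) = 2140000 / (1 + 32.54232·e^(−0.0919·17)) = 2140000 / (1 + 32.54232·0.209653)
= 2140000 / 7.82261 ≈ 273566.15

≈ 274,000 subscribers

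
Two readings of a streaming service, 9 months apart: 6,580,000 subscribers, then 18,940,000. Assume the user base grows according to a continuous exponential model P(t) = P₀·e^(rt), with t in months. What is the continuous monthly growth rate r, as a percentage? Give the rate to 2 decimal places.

18940000 = 6580000 · e^(r·9)
e^(9r) = 18940000/6580000 = 2.87842
r = ln(2.87842) / 9 = 1.05724 / 9

r ≈ 11.75% per month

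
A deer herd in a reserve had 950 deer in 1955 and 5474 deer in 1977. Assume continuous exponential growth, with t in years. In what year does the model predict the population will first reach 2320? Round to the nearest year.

r = ln(5474/950) / 22 = 1.7513/22 ≈ 0.079605 per year
t = ln(2320/950) / r = 0.89286/0.079605 ≈ 11.22 years after 1955

year 1966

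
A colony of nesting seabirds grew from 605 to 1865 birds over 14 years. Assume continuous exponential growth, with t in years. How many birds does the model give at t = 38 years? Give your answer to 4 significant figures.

r = ln(1865/605) / 14 ≈ 0.080413 per year
P(38) = 605 · e^(0.080413·38) = 605 · 21.23626 ≈ 12847.94

≈ 12,850 birds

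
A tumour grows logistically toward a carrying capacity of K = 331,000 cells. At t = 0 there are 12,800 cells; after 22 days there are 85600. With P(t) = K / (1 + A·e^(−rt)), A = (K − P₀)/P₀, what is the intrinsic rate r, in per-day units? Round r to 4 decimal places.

A = (331000 − 12800)/12800 = 24.85938
85600 = 331000/(1 + 24.85938·e^(−r·22)) → e^(−22r) = (3.86682 − 1)/24.85938 = 0.115322
r = −ln(0.115322)/22 = 2.16003/22

r ≈ 0.0982 per day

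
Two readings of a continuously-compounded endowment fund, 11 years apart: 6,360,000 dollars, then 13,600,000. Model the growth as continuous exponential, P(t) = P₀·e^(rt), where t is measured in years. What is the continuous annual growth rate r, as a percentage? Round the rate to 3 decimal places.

r ≈ 6.909% per year

13600000 = 6360000 · e^(r·11)
e^(11r) = 13600000/6360000 = 2.13836
r = ln(2.13836) / 11 = 0.76004 / 11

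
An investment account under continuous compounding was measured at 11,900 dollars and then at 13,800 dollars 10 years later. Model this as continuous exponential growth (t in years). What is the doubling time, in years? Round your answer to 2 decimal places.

r = ln(13800/11900) / 10 = ln(1.15966) / 10 ≈ 0.014813 per year
doubling time = ln 2 / |r| = 0.69315 / 0.014813

doubling time ≈ 46.79 years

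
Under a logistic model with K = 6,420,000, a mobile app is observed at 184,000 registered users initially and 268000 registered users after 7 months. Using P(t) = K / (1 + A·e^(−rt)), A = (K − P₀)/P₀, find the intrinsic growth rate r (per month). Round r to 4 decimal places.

r ≈ 0.0557 per month

A = (6420000 − 184000)/184000 = 33.8913
268000 = 6420000/(1 + 33.8913·e^(−r·7)) → e^(−7r) = (23.95522 − 1)/33.8913 = 0.677319
r = −ln(0.677319)/7 = 0.38961/7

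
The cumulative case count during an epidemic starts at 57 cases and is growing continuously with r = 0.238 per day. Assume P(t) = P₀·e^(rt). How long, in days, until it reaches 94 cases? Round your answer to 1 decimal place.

t ≈ 2.1 days

94 = 57 · e^(0.238·t)
t = ln(94/57) / 0.238 = ln(1.64912) / 0.238 = 0.50024 / 0.238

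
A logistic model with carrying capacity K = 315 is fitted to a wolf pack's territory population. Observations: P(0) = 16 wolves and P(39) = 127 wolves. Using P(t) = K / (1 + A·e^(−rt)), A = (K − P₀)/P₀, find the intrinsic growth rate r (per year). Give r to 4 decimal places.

r ≈ 0.0650 per year

A = (315 − 16)/16 = 18.6875
127 = 315/(1 + 18.6875·e^(−r·39)) → e^(−39r) = (2.48031 − 1)/18.6875 = 0.079214
r = −ln(0.079214)/39 = 2.5356/39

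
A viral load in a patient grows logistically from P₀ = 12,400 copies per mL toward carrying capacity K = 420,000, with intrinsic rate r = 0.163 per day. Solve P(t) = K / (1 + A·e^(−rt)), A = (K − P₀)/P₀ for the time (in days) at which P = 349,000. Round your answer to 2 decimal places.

t ≈ 31.20 days

A = (420000 − 12400)/12400 = 32.87097
349000 = 420000/(1 + 32.87097·e^(−0.163t)) → 1 + 32.87097·e^(−0.163t) = 1.20344
e^(−0.163t) = 0.006189 → t = ln(161.57701)/0.163 = 5.08498/0.163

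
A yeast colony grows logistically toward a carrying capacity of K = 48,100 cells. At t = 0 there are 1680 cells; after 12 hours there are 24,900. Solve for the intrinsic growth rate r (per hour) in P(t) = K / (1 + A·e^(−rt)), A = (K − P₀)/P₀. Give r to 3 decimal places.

A = (48100 − 1680)/1680 = 27.63095
24900 = 48100/(1 + 27.63095·e^(−r·12)) → e^(−12r) = (1.93173 − 1)/27.63095 = 0.03372
r = −ln(0.03372)/12 = 3.38965/12

r ≈ 0.282 per hour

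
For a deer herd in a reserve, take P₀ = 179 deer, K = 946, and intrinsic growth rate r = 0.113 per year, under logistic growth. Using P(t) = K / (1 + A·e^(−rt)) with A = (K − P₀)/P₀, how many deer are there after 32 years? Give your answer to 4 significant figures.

A = (946 − 179)/179 = 4.28492
P(32) = 946 / (1 + 4.28492·e^(−0.113·32)) = 946 / (1 + 4.28492·0.02689)
= 946 / 1.11522 ≈ 848.26

≈ 848.3 deer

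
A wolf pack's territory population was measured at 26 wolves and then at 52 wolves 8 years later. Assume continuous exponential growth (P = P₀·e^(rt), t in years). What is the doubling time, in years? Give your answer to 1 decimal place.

r = ln(52/26) / 8 = ln(2) / 8 ≈ 0.086643 per year
doubling time = ln 2 / |r| = 0.69315 / 0.086643

doubling time ≈ 8.0 years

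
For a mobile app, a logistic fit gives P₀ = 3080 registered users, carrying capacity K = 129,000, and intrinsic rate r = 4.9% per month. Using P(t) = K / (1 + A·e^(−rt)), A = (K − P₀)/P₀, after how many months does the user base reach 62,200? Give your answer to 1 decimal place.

t ≈ 74.3 months

A = (129000 − 3080)/3080 = 40.88312
62200 = 129000/(1 + 40.88312·e^(−0.049t)) → 1 + 40.88312·e^(−0.049t) = 2.07395
e^(−0.049t) = 0.026269 → t = ln(38.06781)/0.049 = 3.63937/0.049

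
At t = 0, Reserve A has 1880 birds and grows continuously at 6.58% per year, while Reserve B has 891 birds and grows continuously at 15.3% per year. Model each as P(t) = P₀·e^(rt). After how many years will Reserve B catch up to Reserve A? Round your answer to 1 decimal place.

1880·e^(0.0658t) = 891·e^(0.153t)
1880/891 = e^((0.153 − 0.0658)t) → ln(2.10999) = 0.0872·t
t = 0.74668 / 0.0872

t ≈ 8.6 years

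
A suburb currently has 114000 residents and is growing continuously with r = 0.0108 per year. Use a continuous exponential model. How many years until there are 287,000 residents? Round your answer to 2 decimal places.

287000 = 114000 · e^(0.0108·t)
t = ln(287000/114000) / 0.0108 = ln(2.51754) / 0.0108 = 0.92328 / 0.0108

t ≈ 85.49 years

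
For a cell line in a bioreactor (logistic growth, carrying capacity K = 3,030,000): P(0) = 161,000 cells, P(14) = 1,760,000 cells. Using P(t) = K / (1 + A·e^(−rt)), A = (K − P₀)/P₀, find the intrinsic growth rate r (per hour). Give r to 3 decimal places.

A = (3030000 − 161000)/161000 = 17.81988
1760000 = 3030000/(1 + 17.81988·e^(−r·14)) → e^(−14r) = (1.72159 − 1)/17.81988 = 0.040494
r = −ln(0.040494)/14 = 3.20661/14

r ≈ 0.229 per hour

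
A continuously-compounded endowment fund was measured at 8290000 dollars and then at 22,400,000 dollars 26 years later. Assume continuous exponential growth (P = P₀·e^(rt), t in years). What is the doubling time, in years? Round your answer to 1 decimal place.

r = ln(22400000/8290000) / 26 = ln(2.70205) / 26 ≈ 0.038231 per year
doubling time = ln 2 / |r| = 0.69315 / 0.038231

doubling time ≈ 18.1 years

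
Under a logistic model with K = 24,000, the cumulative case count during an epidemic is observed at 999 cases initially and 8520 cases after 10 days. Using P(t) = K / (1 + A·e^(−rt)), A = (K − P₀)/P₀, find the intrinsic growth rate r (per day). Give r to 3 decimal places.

r ≈ 0.254 per day

A = (24000 − 999)/999 = 23.02402
8520 = 24000/(1 + 23.02402·e^(−r·10)) → e^(−10r) = (2.8169 − 1)/23.02402 = 0.078913
r = −ln(0.078913)/10 = 2.53941/10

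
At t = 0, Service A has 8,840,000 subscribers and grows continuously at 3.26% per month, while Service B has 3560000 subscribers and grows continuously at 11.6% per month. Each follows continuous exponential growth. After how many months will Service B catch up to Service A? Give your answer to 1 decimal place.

8840000·e^(0.0326t) = 3560000·e^(0.116t)
8840000/3560000 = e^((0.116 − 0.0326)t) → ln(2.48315) = 0.0834·t
t = 0.90953 / 0.0834

t ≈ 10.9 months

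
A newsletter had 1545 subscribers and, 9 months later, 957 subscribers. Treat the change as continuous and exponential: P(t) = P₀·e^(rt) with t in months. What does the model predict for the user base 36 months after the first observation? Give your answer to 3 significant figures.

r = ln(957/1545) / 9 ≈ -0.05322 per month
P(36) = 1545 · e^(-0.05322·36) = 1545 · 0.14721 ≈ 227.44

≈ 227 subscribers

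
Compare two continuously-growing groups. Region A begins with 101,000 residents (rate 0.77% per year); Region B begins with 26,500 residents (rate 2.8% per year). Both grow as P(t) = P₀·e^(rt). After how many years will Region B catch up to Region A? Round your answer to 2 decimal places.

t ≈ 65.91 years

101000·e^(0.0077t) = 26500·e^(0.028t)
101000/26500 = e^((0.028 − 0.0077)t) → ln(3.81132) = 0.0203·t
t = 1.33798 / 0.0203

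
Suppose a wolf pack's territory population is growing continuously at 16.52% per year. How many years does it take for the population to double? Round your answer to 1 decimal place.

doubling time = ln(2) / |r| = 0.69315 / 0.1652

doubling time ≈ 4.2 years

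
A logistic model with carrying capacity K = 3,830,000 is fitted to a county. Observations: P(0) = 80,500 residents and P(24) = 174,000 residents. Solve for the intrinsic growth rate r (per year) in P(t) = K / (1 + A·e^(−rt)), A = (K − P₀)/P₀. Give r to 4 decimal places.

r ≈ 0.0332 per year

A = (3830000 − 80500)/80500 = 46.57764
174000 = 3830000/(1 + 46.57764·e^(−r·24)) → e^(−24r) = (22.01149 − 1)/46.57764 = 0.451107
r = −ln(0.451107)/24 = 0.79605/24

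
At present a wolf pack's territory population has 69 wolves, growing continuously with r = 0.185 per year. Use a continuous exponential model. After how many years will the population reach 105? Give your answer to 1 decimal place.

t ≈ 2.3 years

105 = 69 · e^(0.185·t)
t = ln(105/69) / 0.185 = ln(1.52174) / 0.185 = 0.41985 / 0.185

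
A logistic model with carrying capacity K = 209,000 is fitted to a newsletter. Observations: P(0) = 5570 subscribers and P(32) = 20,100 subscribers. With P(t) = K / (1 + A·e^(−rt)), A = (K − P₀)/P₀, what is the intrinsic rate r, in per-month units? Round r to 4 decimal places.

r ≈ 0.0424 per month

A = (209000 − 5570)/5570 = 36.52244
20100 = 209000/(1 + 36.52244·e^(−r·32)) → e^(−32r) = (10.39801 − 1)/36.52244 = 0.257322
r = −ln(0.257322)/32 = 1.35743/32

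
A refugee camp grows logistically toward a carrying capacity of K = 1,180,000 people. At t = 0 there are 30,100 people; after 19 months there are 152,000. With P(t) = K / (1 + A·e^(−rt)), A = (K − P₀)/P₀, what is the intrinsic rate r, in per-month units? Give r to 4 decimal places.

r ≈ 0.0911 per month

A = (1180000 − 30100)/30100 = 38.20266
152000 = 1180000/(1 + 38.20266·e^(−r·19)) → e^(−19r) = (7.76316 − 1)/38.20266 = 0.177034
r = −ln(0.177034)/19 = 1.73142/19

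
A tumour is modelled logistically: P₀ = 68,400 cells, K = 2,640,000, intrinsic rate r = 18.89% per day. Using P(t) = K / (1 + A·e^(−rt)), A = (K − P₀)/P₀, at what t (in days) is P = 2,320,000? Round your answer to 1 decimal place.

A = (2640000 − 68400)/68400 = 37.59649
2320000 = 2640000/(1 + 37.59649·e^(−0.1889t)) → 1 + 37.59649·e^(−0.1889t) = 1.13793
e^(−0.1889t) = 0.003669 → t = ln(272.57456)/0.1889 = 5.60791/0.1889

t ≈ 29.7 days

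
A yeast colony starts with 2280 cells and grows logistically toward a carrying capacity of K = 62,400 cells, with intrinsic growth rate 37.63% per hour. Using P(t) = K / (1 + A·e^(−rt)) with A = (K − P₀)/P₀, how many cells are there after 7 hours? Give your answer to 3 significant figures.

A = (62400 − 2280)/2280 = 26.36842
P(7) = 62400 / (1 + 26.36842·e^(−0.3763·7)) = 62400 / (1 + 26.36842·0.071784)
= 62400 / 2.89282 ≈ 21570.66

≈ 21,600 cells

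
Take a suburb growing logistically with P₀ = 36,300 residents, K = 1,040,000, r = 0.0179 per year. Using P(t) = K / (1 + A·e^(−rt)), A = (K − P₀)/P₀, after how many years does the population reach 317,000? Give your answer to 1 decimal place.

t ≈ 139.4 years

A = (1040000 − 36300)/36300 = 27.65014
317000 = 1040000/(1 + 27.65014·e^(−0.0179t)) → 1 + 27.65014·e^(−0.0179t) = 3.28076
e^(−0.0179t) = 0.082486 → t = ln(12.12323)/0.0179 = 2.49512/0.0179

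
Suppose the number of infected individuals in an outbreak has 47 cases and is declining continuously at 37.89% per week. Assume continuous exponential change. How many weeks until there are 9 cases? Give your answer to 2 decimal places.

t ≈ 4.36 weeks

9 = 47 · e^(-0.3789·t)
t = ln(9/47) / -0.3789 = ln(0.19149) / -0.3789 = -1.65292 / -0.3789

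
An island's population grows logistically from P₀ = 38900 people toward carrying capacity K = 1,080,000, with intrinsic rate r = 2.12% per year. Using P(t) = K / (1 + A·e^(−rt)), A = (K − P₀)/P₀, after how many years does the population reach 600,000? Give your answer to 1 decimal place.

t ≈ 165.6 years

A = (1080000 − 38900)/38900 = 26.7635
600000 = 1080000/(1 + 26.7635·e^(−0.0212t)) → 1 + 26.7635·e^(−0.0212t) = 1.8
e^(−0.0212t) = 0.029891 → t = ln(33.45437)/0.0212 = 3.51018/0.0212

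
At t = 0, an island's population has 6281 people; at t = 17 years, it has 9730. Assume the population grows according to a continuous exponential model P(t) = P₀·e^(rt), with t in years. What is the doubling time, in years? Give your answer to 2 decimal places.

doubling time ≈ 26.92 years

r = ln(9730/6281) / 17 = ln(1.54912) / 17 ≈ 0.025746 per year
doubling time = ln 2 / |r| = 0.69315 / 0.025746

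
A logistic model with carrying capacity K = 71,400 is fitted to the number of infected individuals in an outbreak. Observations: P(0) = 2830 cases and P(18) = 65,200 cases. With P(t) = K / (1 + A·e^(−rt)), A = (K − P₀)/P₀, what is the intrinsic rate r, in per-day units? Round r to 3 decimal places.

r ≈ 0.308 per day

A = (71400 − 2830)/2830 = 24.22968
65200 = 71400/(1 + 24.22968·e^(−r·18)) → e^(−18r) = (1.09509 − 1)/24.22968 = 0.003925
r = −ln(0.003925)/18 = 5.54049/18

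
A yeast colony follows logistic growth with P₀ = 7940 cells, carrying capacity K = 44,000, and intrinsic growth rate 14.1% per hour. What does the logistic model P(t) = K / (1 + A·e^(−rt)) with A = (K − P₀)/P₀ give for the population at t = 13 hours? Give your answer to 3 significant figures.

≈ 25,500 cells

A = (44000 − 7940)/7940 = 4.54156
P(13) = 44000 / (1 + 4.54156·e^(−0.141·13)) = 44000 / (1 + 4.54156·0.159933)
= 44000 / 1.72635 ≈ 25487.36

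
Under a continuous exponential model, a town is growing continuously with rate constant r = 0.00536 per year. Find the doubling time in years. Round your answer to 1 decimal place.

doubling time ≈ 129.3 years

doubling time = ln(2) / |r| = 0.69315 / 0.00536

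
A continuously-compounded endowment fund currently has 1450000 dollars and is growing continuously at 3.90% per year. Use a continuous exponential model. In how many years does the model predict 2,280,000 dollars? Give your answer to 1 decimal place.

t ≈ 11.6 years

2280000 = 1450000 · e^(0.039·t)
t = ln(2280000/1450000) / 0.039 = ln(1.57241) / 0.039 = 0.45261 / 0.039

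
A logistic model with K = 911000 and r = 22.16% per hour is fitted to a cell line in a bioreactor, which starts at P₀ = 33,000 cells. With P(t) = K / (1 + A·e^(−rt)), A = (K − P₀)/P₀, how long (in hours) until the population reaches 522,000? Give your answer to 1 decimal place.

A = (911000 − 33000)/33000 = 26.60606
522000 = 911000/(1 + 26.60606·e^(−0.2216t)) → 1 + 26.60606·e^(−0.2216t) = 1.74521
e^(−0.2216t) = 0.028009 → t = ln(35.70273)/0.2216 = 3.57523/0.2216

t ≈ 16.1 hours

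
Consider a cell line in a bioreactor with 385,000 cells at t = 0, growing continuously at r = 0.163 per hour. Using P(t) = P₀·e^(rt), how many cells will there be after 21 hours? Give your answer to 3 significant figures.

≈ 11,800,000 cells

P(21) = 385000 · e^(0.163·21) = 385000 · e^(3.423)
= 385000 · 30.66126 ≈ 11804585.47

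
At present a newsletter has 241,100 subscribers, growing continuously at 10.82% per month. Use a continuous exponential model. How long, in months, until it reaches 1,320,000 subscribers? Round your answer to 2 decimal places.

t ≈ 15.71 months

1320000 = 241100 · e^(0.1082·t)
t = ln(1320000/241100) / 0.1082 = ln(5.47491) / 0.1082 = 1.70018 / 0.1082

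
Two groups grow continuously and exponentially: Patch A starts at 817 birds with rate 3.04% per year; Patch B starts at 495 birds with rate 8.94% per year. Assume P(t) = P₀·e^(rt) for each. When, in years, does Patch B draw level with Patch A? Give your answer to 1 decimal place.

t ≈ 8.5 years

817·e^(0.0304t) = 495·e^(0.0894t)
817/495 = e^((0.0894 − 0.0304)t) → ln(1.65051) = 0.059·t
t = 0.50108 / 0.059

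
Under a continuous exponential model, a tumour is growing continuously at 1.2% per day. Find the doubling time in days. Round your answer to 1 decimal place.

doubling time = ln(2) / |r| = 0.69315 / 0.012

doubling time ≈ 57.8 days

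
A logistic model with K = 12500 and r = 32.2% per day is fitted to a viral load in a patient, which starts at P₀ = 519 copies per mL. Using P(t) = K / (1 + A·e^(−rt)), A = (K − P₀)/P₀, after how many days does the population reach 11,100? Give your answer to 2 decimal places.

t ≈ 16.18 days

A = (12500 − 519)/519 = 23.08478
11100 = 12500/(1 + 23.08478·e^(−0.322t)) → 1 + 23.08478·e^(−0.322t) = 1.12613
e^(−0.322t) = 0.005464 → t = ln(183.02931)/0.322 = 5.20965/0.322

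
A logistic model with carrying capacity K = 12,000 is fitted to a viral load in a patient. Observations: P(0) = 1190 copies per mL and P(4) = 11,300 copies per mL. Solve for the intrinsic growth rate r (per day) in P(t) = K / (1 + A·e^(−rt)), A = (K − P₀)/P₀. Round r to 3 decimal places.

r ≈ 1.247 per day

A = (12000 − 1190)/1190 = 9.08403
11300 = 12000/(1 + 9.08403·e^(−r·4)) → e^(−4r) = (1.06195 − 1)/9.08403 = 0.006819
r = −ln(0.006819)/4 = 4.988/4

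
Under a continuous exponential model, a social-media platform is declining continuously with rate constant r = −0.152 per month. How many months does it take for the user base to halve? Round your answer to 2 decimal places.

half-life ≈ 4.56 months

half-life = ln(2) / |r| = 0.69315 / 0.152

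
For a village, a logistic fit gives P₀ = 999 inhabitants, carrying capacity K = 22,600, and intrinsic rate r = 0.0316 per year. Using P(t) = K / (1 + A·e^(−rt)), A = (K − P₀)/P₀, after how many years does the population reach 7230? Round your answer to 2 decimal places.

t ≈ 73.40 years

A = (22600 − 999)/999 = 21.62262
7230 = 22600/(1 + 21.62262·e^(−0.0316t)) → 1 + 21.62262·e^(−0.0316t) = 3.12586
e^(−0.0316t) = 0.098317 → t = ln(10.17121)/0.0316 = 2.31956/0.0316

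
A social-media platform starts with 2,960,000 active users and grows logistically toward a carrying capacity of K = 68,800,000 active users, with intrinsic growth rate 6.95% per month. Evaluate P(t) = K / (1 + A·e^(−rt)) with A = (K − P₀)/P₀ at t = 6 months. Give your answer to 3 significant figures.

≈ 4,390,000 active users

A = (68800000 − 2960000)/2960000 = 22.24324
P(6) = 68800000 / (1 + 22.24324·e^(−0.0695·6)) = 68800000 / (1 + 22.24324·0.659021)
= 68800000 / 15.65876 ≈ 4393706.04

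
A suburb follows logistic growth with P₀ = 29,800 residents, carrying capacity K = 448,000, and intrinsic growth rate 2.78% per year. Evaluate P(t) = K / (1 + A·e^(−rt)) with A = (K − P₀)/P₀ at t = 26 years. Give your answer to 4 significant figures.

A = (448000 − 29800)/29800 = 14.03356
P(26) = 448000 / (1 + 14.03356·e^(−0.0278·26)) = 448000 / (1 + 14.03356·0.485391)
= 448000 / 7.81177 ≈ 57349.39

≈ 57,350 residents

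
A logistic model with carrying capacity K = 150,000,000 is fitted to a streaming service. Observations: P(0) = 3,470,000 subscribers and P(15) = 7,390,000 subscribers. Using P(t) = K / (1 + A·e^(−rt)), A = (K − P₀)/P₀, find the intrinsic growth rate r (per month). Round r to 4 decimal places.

r ≈ 0.0522 per month

A = (150000000 − 3470000)/3470000 = 42.22767
7390000 = 150000000/(1 + 42.22767·e^(−r·15)) → e^(−15r) = (20.2977 − 1)/42.22767 = 0.456992
r = −ln(0.456992)/15 = 0.78309/15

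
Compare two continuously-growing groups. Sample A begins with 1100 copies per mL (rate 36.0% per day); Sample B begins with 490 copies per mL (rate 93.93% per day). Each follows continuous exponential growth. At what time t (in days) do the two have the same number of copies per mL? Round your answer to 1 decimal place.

1100·e^(0.36t) = 490·e^(0.9393t)
1100/490 = e^((0.9393 − 0.36)t) → ln(2.2449) = 0.5793·t
t = 0.80866 / 0.5793

t ≈ 1.4 days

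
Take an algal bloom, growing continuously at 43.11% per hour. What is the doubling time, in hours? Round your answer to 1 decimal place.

doubling time = ln(2) / |r| = 0.69315 / 0.4311

doubling time ≈ 1.6 hours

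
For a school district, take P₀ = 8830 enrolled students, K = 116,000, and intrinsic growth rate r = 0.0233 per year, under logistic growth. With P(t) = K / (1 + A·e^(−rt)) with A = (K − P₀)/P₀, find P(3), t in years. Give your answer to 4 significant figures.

≈ 9,417 enrolled students

A = (116000 − 8830)/8830 = 12.13703
P(3) = 116000 / (1 + 12.13703·e^(−0.0233·3)) = 116000 / (1 + 12.13703·0.932487)
= 116000 / 12.31763 ≈ 9417.4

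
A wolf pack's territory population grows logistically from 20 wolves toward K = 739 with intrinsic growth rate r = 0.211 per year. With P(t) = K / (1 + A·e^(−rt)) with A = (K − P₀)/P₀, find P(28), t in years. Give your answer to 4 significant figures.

A = (739 − 20)/20 = 35.95
P(28) = 739 / (1 + 35.95·e^(−0.211·28)) = 739 / (1 + 35.95·0.002718)
= 739 / 1.0977 ≈ 673.23

≈ 673.2 wolves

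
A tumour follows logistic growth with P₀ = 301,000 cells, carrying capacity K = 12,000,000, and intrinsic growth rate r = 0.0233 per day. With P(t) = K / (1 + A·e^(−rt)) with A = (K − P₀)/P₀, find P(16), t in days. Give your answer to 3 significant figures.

≈ 432,000 cells

A = (12000000 − 301000)/301000 = 38.86711
P(16) = 12000000 / (1 + 38.86711·e^(−0.0233·16)) = 12000000 / (1 + 38.86711·0.688803)
= 12000000 / 27.77178 ≈ 432093.28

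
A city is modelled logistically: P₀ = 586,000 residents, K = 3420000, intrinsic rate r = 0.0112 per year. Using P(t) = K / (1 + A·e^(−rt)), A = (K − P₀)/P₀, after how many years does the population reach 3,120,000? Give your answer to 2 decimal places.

A = (3420000 − 586000)/586000 = 4.83618
3120000 = 3420000/(1 + 4.83618·e^(−0.0112t)) → 1 + 4.83618·e^(−0.0112t) = 1.09615
e^(−0.0112t) = 0.019882 → t = ln(50.29625)/0.0112 = 3.91793/0.0112

t ≈ 349.82 years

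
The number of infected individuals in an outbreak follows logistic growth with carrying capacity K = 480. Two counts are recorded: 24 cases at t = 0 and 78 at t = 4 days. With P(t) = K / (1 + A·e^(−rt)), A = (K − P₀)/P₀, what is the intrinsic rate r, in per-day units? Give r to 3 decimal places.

r ≈ 0.326 per day

A = (480 − 24)/24 = 19
78 = 480/(1 + 19·e^(−r·4)) → e^(−4r) = (6.15385 − 1)/19 = 0.271255
r = −ln(0.271255)/4 = 1.3047/4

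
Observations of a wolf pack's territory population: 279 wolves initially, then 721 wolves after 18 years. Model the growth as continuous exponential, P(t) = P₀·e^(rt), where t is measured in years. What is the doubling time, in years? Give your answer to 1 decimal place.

doubling time ≈ 13.1 years

r = ln(721/279) / 18 = ln(2.58423) / 18 ≈ 0.052746 per year
doubling time = ln 2 / |r| = 0.69315 / 0.052746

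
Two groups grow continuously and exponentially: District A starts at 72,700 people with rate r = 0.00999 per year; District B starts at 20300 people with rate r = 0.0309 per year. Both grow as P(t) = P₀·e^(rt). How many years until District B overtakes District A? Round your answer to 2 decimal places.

72700·e^(0.00999t) = 20300·e^(0.0309t)
72700/20300 = e^((0.0309 − 0.00999)t) → ln(3.58128) = 0.02091·t
t = 1.27572 / 0.02091

t ≈ 61.01 years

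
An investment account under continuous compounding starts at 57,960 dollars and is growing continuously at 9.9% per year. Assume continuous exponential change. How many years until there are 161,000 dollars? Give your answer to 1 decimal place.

161000 = 57960 · e^(0.099·t)
t = ln(161000/57960) / 0.099 = ln(2.77778) / 0.099 = 1.02165 / 0.099

t ≈ 10.3 years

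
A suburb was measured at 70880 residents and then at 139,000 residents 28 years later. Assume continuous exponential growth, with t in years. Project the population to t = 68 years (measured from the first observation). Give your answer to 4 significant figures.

r = ln(139000/70880) / 28 ≈ 0.024053 per year
P(68) = 70880 · e^(0.024053·68) = 70880 · 5.13258 ≈ 363797.09

≈ 363,800 residents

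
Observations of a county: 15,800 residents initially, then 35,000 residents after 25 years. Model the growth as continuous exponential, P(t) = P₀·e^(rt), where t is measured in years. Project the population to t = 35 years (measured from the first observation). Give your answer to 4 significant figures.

≈ 48,110 residents

r = ln(35000/15800) / 25 ≈ 0.031814 per year
P(35) = 15800 · e^(0.031814·35) = 15800 · 3.04492 ≈ 48109.68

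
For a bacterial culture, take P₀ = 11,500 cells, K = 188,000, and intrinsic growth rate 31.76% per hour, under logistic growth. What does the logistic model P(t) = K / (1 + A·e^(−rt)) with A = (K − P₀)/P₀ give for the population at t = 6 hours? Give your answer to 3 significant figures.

≈ 57,300 cells

A = (188000 − 11500)/11500 = 15.34783
P(6) = 188000 / (1 + 15.34783·e^(−0.3176·6)) = 188000 / (1 + 15.34783·0.148733)
= 188000 / 3.28273 ≈ 57269.34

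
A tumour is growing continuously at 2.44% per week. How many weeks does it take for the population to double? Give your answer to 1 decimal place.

doubling time = ln(2) / |r| = 0.69315 / 0.0244

doubling time ≈ 28.4 weeks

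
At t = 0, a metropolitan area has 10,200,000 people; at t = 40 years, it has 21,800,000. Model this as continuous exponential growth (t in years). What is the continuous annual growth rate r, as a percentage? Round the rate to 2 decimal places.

21800000 = 10200000 · e^(r·40)
e^(40r) = 21800000/10200000 = 2.13725
r = ln(2.13725) / 40 = 0.75952 / 40

r ≈ 1.90% per year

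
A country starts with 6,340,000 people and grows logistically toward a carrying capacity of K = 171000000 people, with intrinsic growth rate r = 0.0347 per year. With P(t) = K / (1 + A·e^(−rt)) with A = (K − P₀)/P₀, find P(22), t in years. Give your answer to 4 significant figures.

A = (171000000 − 6340000)/6340000 = 25.97161
P(22) = 171000000 / (1 + 25.97161·e^(−0.0347·22)) = 171000000 / (1 + 25.97161·0.466079)
= 171000000 / 13.10482 ≈ 13048630.96

≈ 13,050,000 people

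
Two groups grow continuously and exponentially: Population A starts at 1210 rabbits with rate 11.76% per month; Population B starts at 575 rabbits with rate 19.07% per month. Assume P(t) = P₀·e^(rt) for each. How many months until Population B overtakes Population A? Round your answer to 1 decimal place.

t ≈ 10.2 months

1210·e^(0.1176t) = 575·e^(0.1907t)
1210/575 = e^((0.1907 − 0.1176)t) → ln(2.10435) = 0.0731·t
t = 0.74401 / 0.0731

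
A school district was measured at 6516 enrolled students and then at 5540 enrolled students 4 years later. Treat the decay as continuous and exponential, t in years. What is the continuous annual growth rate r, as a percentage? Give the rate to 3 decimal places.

5540 = 6516 · e^(r·4)
e^(4r) = 5540/6516 = 0.85021
r = ln(0.85021) / 4 = -0.16227 / 4

r ≈ -4.057% per year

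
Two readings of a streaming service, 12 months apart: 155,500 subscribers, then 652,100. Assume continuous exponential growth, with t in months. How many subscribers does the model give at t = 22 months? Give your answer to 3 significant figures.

≈ 2,150,000 subscribers

r = ln(652100/155500) / 12 ≈ 0.119463 per month
P(22) = 155500 · e^(0.119463·22) = 155500 · 13.84853 ≈ 2153446.26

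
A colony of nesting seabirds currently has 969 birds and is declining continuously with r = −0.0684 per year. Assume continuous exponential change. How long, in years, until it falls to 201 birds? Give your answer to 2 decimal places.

201 = 969 · e^(-0.0684·t)
t = ln(201/969) / -0.0684 = ln(0.20743) / -0.0684 = -1.57296 / -0.0684

t ≈ 23.00 years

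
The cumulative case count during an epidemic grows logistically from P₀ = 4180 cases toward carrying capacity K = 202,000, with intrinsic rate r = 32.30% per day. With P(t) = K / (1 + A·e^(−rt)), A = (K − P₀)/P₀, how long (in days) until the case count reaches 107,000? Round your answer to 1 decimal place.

A = (202000 − 4180)/4180 = 47.32536
107000 = 202000/(1 + 47.32536·e^(−0.323t)) → 1 + 47.32536·e^(−0.323t) = 1.88785
e^(−0.323t) = 0.018761 → t = ln(53.3033)/0.323 = 3.976/0.323

t ≈ 12.3 days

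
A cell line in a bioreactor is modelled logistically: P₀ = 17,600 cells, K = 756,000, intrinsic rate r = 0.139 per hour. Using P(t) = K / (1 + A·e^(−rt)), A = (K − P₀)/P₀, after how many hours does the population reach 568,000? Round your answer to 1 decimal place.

A = (756000 − 17600)/17600 = 41.95455
568000 = 756000/(1 + 41.95455·e^(−0.139t)) → 1 + 41.95455·e^(−0.139t) = 1.33099
e^(−0.139t) = 0.007889 → t = ln(126.75629)/0.139 = 4.84227/0.139

t ≈ 34.8 hours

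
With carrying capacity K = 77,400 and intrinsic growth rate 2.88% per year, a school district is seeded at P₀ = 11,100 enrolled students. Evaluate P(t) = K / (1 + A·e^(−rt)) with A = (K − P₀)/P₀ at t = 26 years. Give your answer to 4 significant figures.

≈ 20,240 enrolled students

A = (77400 − 11100)/11100 = 5.97297
P(26) = 77400 / (1 + 5.97297·e^(−0.0288·26)) = 77400 / (1 + 5.97297·0.472934)
= 77400 / 3.82482 ≈ 20236.24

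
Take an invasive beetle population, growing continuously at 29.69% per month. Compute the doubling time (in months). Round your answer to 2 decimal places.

doubling time = ln(2) / |r| = 0.69315 / 0.2969

doubling time ≈ 2.33 months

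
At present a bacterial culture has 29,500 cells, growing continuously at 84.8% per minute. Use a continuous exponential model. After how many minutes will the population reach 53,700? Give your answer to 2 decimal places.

53700 = 29500 · e^(0.848·t)
t = ln(53700/29500) / 0.848 = ln(1.82034) / 0.848 = 0.59902 / 0.848

t ≈ 0.71 minutes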